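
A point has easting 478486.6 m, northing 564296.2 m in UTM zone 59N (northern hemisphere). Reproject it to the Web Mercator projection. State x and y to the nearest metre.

Unproject from UTM 59N (λ₀ = 171°) → φ = 5.10519994°, λ = 170.80590000°.
Web Mercator (R = 6378137 m): x = 19014025.813 m, y = 569061.746 m.

x 19014026 m, y 569062 m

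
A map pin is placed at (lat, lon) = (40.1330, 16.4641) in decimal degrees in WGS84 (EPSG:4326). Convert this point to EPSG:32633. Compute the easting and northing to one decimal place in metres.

Zone 33 central meridian λ₀ = 6×33 − 183 = 15°; Δλ = +1.4641°.
Transverse Mercator on WGS84 with k₀ = 0.9996 gives E = 624734.657 m, N = 4443546.449 m.

E 624734.7 m, N 4443546.4 m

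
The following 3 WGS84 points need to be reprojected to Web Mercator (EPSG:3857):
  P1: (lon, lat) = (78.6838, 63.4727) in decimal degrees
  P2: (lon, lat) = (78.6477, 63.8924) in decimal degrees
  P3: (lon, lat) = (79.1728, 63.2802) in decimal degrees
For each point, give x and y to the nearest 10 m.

P1: x 8759040 m, y 9217110 m; P2: x 8755020 m, y 9322490 m; P3: x 8813480 m, y 9169290 m

Web Mercator: x = R·λ, y = R·ln tan(π/4+φ/2), R = 6378137 m.
P1 (63.4727°, 78.6838°) → (8759040.550, 9217107.982) m.
P2 (63.8924°, 78.6477°) → (8755021.916, 9322492.801) m.
P3 (63.2802°, 79.1728°) → (8813475.781, 9169288.697) m.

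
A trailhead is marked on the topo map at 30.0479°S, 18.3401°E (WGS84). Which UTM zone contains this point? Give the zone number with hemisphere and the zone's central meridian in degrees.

UTM zone = ⌊(λ + 180)/6⌋ + 1; 18.3401° ∈ [18°, 24°) → zone 34.
Hemisphere: S (φ < 0).
Central meridian λ₀ = 6×34 − 183 = 21°.

Zone 34S, central meridian 21°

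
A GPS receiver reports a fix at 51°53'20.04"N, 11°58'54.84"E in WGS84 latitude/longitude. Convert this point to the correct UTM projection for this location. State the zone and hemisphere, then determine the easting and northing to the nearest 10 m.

Zone 32N: E 705190 m, N 5752880 m

Longitude 11.9819° lies in the 6° band [6°, 12°), giving zone 32; latitude is north of the equator, so 32N.
Zone 32 central meridian λ₀ = 6×32 − 183 = 9°; Δλ = +2.9819°.
Transverse Mercator on WGS84 with k₀ = 0.9996 gives E = 705193.428 m, N = 5752884.383 m.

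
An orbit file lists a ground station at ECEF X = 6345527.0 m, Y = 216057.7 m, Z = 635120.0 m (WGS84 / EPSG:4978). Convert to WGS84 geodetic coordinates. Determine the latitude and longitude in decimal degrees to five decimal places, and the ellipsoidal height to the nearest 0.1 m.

λ = atan2(Y, X) = 1.95010026°; p = √(X²+Y²) = 6349204.2 m.
Bowring's method on WGS84 (a = 6378137 m, b = 6356752.314 m) gives φ = 5.75059981°, h = 2967.022 m.

lat 5.75060°, lon 1.95010°, h 2967.0 m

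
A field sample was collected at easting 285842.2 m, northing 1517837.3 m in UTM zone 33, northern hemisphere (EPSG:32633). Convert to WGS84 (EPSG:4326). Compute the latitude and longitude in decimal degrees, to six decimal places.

Zone 33N: λ₀ = 15°, k₀ = 0.9996, false easting 500000 m.
Meridian distance M = (N − FN)/k₀ = 1518444.7 m.
Inverse transverse Mercator on WGS84 gives φ = 13.72179990°, λ = 13.01960005°.

lat 13.721800°, lon 13.019600°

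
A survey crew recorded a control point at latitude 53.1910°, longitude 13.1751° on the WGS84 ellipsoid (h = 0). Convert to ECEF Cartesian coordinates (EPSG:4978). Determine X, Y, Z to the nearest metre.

WGS84: a = 6378137 m, e² = 0.006694380; N(φ) = a/√(1−e²sin²φ) = 6391866.234 m.
X = (N+h)·cosφ·cosλ = 3728877.908 m; Y = (N+h)·cosφ·sinλ = 872890.920 m; Z = (N(1−e²)+h)·sinφ = 5083307.377 m.

X 3728878 m, Y 872891 m, Z 5083307 m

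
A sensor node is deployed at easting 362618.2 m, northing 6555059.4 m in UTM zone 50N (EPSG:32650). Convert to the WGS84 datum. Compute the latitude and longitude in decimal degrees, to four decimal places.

lat 59.1126°, lon 114.6006°

Zone 50N: λ₀ = 117°, k₀ = 0.9996, false easting 500000 m.
Meridian distance M = (N − FN)/k₀ = 6557682.5 m.
Inverse transverse Mercator on WGS84 gives φ = 59.11260011°, λ = 114.60059915°.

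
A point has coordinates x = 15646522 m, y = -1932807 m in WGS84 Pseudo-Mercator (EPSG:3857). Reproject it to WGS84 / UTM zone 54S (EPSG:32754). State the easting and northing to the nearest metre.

E 452669 m, N 8109007 m

Web Mercator inverse (R = 6378137 m) → φ = -17.10290429°, λ = 140.55509856°.
UTM 54S forward: E = 452668.775 m, N = 8109007.078 m.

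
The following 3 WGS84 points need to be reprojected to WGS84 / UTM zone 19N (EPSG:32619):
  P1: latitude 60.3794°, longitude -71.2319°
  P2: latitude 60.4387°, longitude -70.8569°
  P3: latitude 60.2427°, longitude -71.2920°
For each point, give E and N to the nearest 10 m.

P1: E 376950 m, N 6695750 m; P2: E 397810 m, N 6701710 m; P3: E 373110 m, N 6680640 m

UTM zone 19N: λ₀ = -69°, k₀ = 0.9996.
P1 (60.3794°, -71.2319°) → (376953.867, 6695749.096) m.
P2 (60.4387°, -70.8569°) → (397809.935, 6701710.412) m.
P3 (60.2427°, -71.2920°) → (373112.256, 6680644.353) m.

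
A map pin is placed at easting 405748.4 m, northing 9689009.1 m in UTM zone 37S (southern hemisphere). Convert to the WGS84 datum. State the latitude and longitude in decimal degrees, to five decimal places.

Zone 37S: λ₀ = 39°, k₀ = 0.9996, false easting 500000 m, false northing 10000000 m.
Meridian distance M = (N − FN)/k₀ = -311115.3 m.
Inverse transverse Mercator on WGS84 gives φ = -2.81329980°, λ = 38.15200044°.

lat -2.81330°, lon 38.15200°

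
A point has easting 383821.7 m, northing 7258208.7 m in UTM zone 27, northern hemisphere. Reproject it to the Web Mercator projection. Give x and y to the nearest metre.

x -2616465 m, y 9721407 m

Unproject from UTM 27N (λ₀ = -21°) → φ = 65.42570024°, λ = -23.50410060°.
Web Mercator (R = 6378137 m): x = -2616464.511 m, y = 9721406.780 m.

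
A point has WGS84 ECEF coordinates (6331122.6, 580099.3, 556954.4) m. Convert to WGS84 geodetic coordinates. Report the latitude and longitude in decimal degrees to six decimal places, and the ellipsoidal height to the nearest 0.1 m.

lat 5.040100°, lon 5.235200°, h 4019.1 m

λ = atan2(Y, X) = 5.23520009°; p = √(X²+Y²) = 6357643.3 m.
Bowring's method on WGS84 (a = 6378137 m, b = 6356752.314 m) gives φ = 5.04009994°, h = 4019.065 m.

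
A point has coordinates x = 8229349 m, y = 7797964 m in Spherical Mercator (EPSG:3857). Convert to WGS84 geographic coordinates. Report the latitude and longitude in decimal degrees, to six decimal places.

lat 57.184701°, lon 73.925500°

R = 6378137 m. λ = x/R = 73.92549985°.
φ = 2·arctan(exp(y/R)) − 90° = 2·arctan(3.39603) − 90° = 57.18470086°.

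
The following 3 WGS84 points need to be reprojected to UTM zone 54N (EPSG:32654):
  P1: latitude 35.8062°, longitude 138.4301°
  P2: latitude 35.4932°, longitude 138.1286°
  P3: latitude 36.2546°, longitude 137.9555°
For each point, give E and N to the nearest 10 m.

UTM zone 54N: λ₀ = 141°, k₀ = 0.9996.
P1 (35.8062°, 138.4301°) → (267790.880, 3965501.461) m.
P2 (35.4932°, 138.1286°) → (239526.072, 3931530.708) m.
P3 (36.2546°, 137.9555°) → (226452.132, 4016488.193) m.

P1: E 267790 m, N 3965500 m; P2: E 239530 m, N 3931530 m; P3: E 226450 m, N 4016490 m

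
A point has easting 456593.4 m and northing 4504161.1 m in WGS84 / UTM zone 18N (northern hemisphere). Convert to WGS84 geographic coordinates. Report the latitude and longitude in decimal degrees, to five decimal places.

lat 40.68720°, lon -75.51370°

Zone 18N: λ₀ = -75°, k₀ = 0.9996, false easting 500000 m.
Meridian distance M = (N − FN)/k₀ = 4505963.5 m.
Inverse transverse Mercator on WGS84 gives φ = 40.68720002°, λ = -75.51369947°.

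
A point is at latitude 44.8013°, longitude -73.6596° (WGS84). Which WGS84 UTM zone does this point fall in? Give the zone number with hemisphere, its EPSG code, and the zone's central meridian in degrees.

UTM zone = ⌊(λ + 180)/6⌋ + 1; -73.6596° ∈ [-78°, -72°) → zone 18.
Hemisphere: N (φ ≥ 0).
Central meridian λ₀ = 6×18 − 183 = -75°.
EPSG code: 32618.

Zone 18N (EPSG:32618), central meridian -75°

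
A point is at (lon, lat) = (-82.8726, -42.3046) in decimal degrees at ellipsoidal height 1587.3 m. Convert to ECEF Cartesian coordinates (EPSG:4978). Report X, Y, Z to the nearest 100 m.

WGS84: a = 6378137 m, e² = 0.006694380; N(φ) = a/√(1−e²sin²φ) = 6387830.627 m.
X = (N+h)·cosφ·cosλ = 586317.109 m; Y = (N+h)·cosφ·sinλ = -4688951.897 m; Z = (N(1−e²)+h)·sinφ = -4271755.337 m.

X 586300 m, Y -4689000 m, Z -4271800 m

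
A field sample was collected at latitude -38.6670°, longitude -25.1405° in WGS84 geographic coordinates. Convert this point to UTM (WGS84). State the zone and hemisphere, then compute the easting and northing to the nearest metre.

Zone 26S: E 661776 m, N 5718535 m

Longitude -25.1405° lies in the 6° band [-30°, -24°), giving zone 26; latitude is south of the equator, so 26S.
Zone 26 central meridian λ₀ = 6×26 − 183 = -27°; Δλ = +1.8595°.
Transverse Mercator on WGS84 with k₀ = 0.9996 gives E = 661775.669 m, N = 5718535.221 m.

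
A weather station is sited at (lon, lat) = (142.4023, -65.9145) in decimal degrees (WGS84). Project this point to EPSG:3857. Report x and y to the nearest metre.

Web Mercator is spherical with R = a = 6378137 m.
x = R·λ = 6378137 × 2.485388997 = 15852151.524 m.
y = R·ln tan(π/4 + φ/2) = 6378137 × -1.544884435 = -9853484.575 m.

x 15852152 m, y -9853485 m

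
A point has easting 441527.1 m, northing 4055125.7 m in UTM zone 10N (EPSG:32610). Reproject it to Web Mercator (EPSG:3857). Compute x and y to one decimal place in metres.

x -13765111.4 m, y 4389031.6 m

Unproject from UTM 10N (λ₀ = -123°) → φ = 36.63989988°, λ = -123.65409985°.
Web Mercator (R = 6378137 m): x = -13765111.429 m, y = 4389031.631 m.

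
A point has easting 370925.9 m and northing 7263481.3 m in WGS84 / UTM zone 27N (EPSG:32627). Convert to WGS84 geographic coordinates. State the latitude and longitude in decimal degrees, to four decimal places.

lat 65.4681°, lon -23.7867°

Zone 27N: λ₀ = -21°, k₀ = 0.9996, false easting 500000 m.
Meridian distance M = (N − FN)/k₀ = 7266387.9 m.
Inverse transverse Mercator on WGS84 gives φ = 65.46809961°, λ = -23.78670046°.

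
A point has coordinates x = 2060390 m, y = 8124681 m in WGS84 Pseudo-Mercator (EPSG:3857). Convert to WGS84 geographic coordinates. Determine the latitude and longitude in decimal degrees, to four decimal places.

lat 58.7413°, lon 18.5088°

R = 6378137 m. λ = x/R = 18.50879828°.
φ = 2·arctan(exp(y/R)) − 90° = 2·arctan(3.57453) − 90° = 58.74130121°.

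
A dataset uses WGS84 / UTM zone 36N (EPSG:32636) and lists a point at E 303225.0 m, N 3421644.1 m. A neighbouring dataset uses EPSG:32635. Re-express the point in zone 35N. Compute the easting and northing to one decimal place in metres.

E 876709.3 m, N 3426489.1 m

UTM 36N → geographic: φ = 30.91179958°, λ = 30.94090011°.
UTM 35N (λ₀ = 27°) forward: E = 876709.271 m, N = 3426489.135 m.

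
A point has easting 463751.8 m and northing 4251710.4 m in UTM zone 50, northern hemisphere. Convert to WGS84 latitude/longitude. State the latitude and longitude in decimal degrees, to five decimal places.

Zone 50N: λ₀ = 117°, k₀ = 0.9996, false easting 500000 m.
Meridian distance M = (N − FN)/k₀ = 4253411.8 m.
Inverse transverse Mercator on WGS84 gives φ = 38.41290043°, λ = 116.58479985°.

lat 38.41290°, lon 116.58480°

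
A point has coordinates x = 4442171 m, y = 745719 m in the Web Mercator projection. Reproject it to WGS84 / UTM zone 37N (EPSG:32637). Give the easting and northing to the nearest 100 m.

E 600000 m, N 738900 m

Web Mercator inverse (R = 6378137 m) → φ = 6.68369756°, λ = 39.90470104°.
UTM 37N forward: E = 599995.002 m, N = 738874.849 m.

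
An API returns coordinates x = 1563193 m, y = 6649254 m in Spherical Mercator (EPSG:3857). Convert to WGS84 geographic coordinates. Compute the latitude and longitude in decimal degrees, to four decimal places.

R = 6378137 m. λ = x/R = 14.04240164°.
φ = 2·arctan(exp(y/R)) − 90° = 2·arctan(2.83632) − 90° = 51.15779816°.

lat 51.1578°, lon 14.0424°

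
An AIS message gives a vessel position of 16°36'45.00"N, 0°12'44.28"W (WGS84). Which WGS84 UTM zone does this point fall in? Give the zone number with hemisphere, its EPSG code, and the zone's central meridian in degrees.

UTM zone = ⌊(λ + 180)/6⌋ + 1; -0.2123° ∈ [-6°, 0°) → zone 30.
Hemisphere: N (φ ≥ 0).
Central meridian λ₀ = 6×30 − 183 = -3°.
EPSG code: 32630.

Zone 30N (EPSG:32630), central meridian -3°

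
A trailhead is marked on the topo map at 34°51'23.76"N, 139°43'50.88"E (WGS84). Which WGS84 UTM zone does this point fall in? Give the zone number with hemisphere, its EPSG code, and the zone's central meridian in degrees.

UTM zone = ⌊(λ + 180)/6⌋ + 1; 139.7308° ∈ [138°, 144°) → zone 54.
Hemisphere: N (φ ≥ 0).
Central meridian λ₀ = 6×54 − 183 = 141°.
EPSG code: 32654.

Zone 54N (EPSG:32654), central meridian 141°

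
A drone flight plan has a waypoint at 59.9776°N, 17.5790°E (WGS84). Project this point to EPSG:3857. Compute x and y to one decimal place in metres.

Web Mercator is spherical with R = a = 6378137 m.
x = R·λ = 6378137 × 0.306811429 = 1956885.329 m.
y = R·ln tan(π/4 + φ/2) = 6378137 × 1.316176254 = 8394752.464 m.

x 1956885.3 m, y 8394752.5 m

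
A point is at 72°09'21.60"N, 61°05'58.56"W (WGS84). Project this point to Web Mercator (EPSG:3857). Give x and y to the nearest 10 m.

Web Mercator is spherical with R = a = 6378137 m.
x = R·λ = 6378137 × -1.066389192 = -6801576.360 m.
y = R·ln tan(π/4 + φ/2) = 6378137 × 1.851578056 = 11809618.506 m.

x -6801580 m, y 11809620 m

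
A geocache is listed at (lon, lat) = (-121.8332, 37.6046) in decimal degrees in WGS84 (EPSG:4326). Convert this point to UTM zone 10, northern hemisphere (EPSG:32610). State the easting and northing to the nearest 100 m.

Zone 10 central meridian λ₀ = 6×10 − 183 = -123°; Δλ = +1.1668°.
Transverse Mercator on WGS84 with k₀ = 0.9996 gives E = 602991.338 m, N = 4162586.011 m.

E 603000 m, N 4162600 m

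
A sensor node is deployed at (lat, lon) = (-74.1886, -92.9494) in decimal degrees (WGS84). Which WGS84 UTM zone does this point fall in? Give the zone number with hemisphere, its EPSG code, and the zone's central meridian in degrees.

Zone 15S (EPSG:32715), central meridian -93°

UTM zone = ⌊(λ + 180)/6⌋ + 1; -92.9494° ∈ [-96°, -90°) → zone 15.
Hemisphere: S (φ < 0).
Central meridian λ₀ = 6×15 − 183 = -93°.
EPSG code: 32715.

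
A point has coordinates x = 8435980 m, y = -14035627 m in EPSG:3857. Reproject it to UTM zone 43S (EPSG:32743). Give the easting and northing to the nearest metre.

Web Mercator inverse (R = 6378137 m) → φ = -77.36180072°, λ = 75.78169771°.
UTM 43S forward: E = 519091.837 m, N = 1412725.051 m.

E 519092 m, N 1412725 m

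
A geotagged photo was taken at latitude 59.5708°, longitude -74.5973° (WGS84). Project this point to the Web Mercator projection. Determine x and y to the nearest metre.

Web Mercator is spherical with R = a = 6378137 m.
x = R·λ = 6378137 × -1.301968498 = -8304133.451 m.
y = R·ln tan(π/4 + φ/2) = 6378137 × 1.302072213 = 8304794.959 m.

x -8304133 m, y 8304795 m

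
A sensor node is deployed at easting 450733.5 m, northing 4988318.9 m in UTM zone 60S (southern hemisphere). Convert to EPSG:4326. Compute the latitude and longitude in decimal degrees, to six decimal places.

Zone 60S: λ₀ = 177°, k₀ = 0.9996, false easting 500000 m, false northing 10000000 m.
Meridian distance M = (N − FN)/k₀ = -5013686.6 m.
Inverse transverse Mercator on WGS84 gives φ = -45.25689980°, λ = 176.37209962°.

lat -45.256900°, lon 176.372100°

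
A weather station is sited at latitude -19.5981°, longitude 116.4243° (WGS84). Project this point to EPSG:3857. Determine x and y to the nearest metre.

x 12960294 m, y -2225481 m

Web Mercator is spherical with R = a = 6378137 m.
x = R·λ = 6378137 × 2.031987364 = 12960293.792 m.
y = R·ln tan(π/4 + φ/2) = 6378137 × -0.348923305 = -2225480.639 m.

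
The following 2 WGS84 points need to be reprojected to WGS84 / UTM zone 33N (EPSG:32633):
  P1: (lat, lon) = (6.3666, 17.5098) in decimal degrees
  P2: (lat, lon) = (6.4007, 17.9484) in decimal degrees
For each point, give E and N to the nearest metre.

P1: E 777654 m, N 704404 m; P2: E 826193 m, N 708435 m

UTM zone 33N: λ₀ = 15°, k₀ = 0.9996.
P1 (6.3666°, 17.5098°) → (777654.152, 704404.275) m.
P2 (6.4007°, 17.9484°) → (826192.937, 708435.413) m.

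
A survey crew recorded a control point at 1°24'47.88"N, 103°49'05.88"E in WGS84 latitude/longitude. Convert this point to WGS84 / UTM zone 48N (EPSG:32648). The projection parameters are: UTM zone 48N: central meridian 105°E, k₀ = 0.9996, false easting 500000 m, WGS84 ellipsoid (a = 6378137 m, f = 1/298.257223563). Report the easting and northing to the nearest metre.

E 368537 m, N 156246 m

Zone 48 central meridian λ₀ = 6×48 − 183 = 105°; Δλ = -1.1817°.
Transverse Mercator on WGS84 with k₀ = 0.9996 gives E = 368536.738 m, N = 156245.873 m.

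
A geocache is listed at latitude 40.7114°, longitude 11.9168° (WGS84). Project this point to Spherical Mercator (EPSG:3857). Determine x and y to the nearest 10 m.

Web Mercator is spherical with R = a = 6378137 m.
x = R·λ = 6378137 × 0.207987396 = 1326572.108 m.
y = R·ln tan(π/4 + φ/2) = 6378137 × 0.779203390 = 4969865.975 m.

x 1326570 m, y 4969870 m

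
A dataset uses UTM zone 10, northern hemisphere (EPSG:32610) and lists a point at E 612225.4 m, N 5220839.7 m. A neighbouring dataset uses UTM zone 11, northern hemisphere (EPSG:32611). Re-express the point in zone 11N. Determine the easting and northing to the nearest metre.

UTM 10N → geographic: φ = 47.13150012°, λ = -121.52020015°.
UTM 11N (λ₀ = -117°) forward: E = 157219.513 m, N = 5229697.422 m.

E 157220 m, N 5229697 m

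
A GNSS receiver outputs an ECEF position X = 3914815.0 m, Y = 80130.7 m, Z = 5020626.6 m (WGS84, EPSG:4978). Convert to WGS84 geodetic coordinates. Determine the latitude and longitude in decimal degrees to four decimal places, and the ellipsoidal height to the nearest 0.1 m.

λ = atan2(Y, X) = 1.17259945°; p = √(X²+Y²) = 3915635.0 m.
Bowring's method on WGS84 (a = 6378137 m, b = 6356752.314 m) gives φ = 52.23539947°, h = 2200.793 m.

lat 52.2354°, lon 1.1726°, h 2200.8 m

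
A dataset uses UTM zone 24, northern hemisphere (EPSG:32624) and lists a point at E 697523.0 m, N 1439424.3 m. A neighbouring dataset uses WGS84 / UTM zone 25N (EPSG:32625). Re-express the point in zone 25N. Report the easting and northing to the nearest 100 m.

E 46500 m, N 1442400 m

UTM 24N → geographic: φ = 13.01430040°, λ = -37.17870030°.
UTM 25N (λ₀ = -33°) forward: E = 46518.217 m, N = 1442445.980 m.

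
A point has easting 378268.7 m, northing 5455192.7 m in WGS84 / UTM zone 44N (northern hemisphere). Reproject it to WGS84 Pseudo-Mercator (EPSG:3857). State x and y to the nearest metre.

x 8830719 m, y 6315240 m

Unproject from UTM 44N (λ₀ = 81°) → φ = 49.23740009°, λ = 79.32770041°.
Web Mercator (R = 6378137 m): x = 8830719.216 m, y = 6315239.644 m.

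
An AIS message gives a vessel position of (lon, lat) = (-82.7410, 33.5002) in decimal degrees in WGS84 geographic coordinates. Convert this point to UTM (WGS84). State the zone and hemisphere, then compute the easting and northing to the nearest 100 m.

Longitude -82.7410° lies in the 6° band [-84°, -78°), giving zone 17; latitude is north of the equator, so 17N.
Zone 17 central meridian λ₀ = 6×17 − 183 = -81°; Δλ = -1.7410°.
Transverse Mercator on WGS84 with k₀ = 0.9996 gives E = 338277.132 m, N = 3708097.801 m.

Zone 17N: E 338300 m, N 3708100 m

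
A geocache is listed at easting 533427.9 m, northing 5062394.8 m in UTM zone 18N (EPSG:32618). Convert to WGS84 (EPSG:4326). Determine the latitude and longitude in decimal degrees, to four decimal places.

Zone 18N: λ₀ = -75°, k₀ = 0.9996, false easting 500000 m.
Meridian distance M = (N − FN)/k₀ = 5064420.6 m.
Inverse transverse Mercator on WGS84 gives φ = 45.71430043°, λ = -74.57050030°.

lat 45.7143°, lon -74.5705°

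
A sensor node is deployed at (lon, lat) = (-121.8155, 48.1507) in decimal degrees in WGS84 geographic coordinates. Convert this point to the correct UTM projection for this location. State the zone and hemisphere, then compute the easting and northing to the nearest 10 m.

Longitude -121.8155° lies in the 6° band [-126°, -120°), giving zone 10; latitude is north of the equator, so 10N.
Zone 10 central meridian λ₀ = 6×10 − 183 = -123°; Δλ = +1.1845°.
Transverse Mercator on WGS84 with k₀ = 0.9996 gives E = 588100.054 m, N = 5333728.526 m.

Zone 10N: E 588100 m, N 5333730 m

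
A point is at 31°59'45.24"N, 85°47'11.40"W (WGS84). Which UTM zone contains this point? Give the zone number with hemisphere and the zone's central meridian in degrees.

UTM zone = ⌊(λ + 180)/6⌋ + 1; -85.7865° ∈ [-90°, -84°) → zone 16.
Hemisphere: N (φ ≥ 0).
Central meridian λ₀ = 6×16 − 183 = -87°.

Zone 16N, central meridian -87°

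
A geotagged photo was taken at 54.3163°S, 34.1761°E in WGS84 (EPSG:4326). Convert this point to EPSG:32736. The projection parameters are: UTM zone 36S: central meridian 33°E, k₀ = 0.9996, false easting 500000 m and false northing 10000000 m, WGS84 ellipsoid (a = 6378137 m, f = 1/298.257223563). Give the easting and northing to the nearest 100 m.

Zone 36 central meridian λ₀ = 6×36 − 183 = 33°; Δλ = +1.1761°.
Transverse Mercator on WGS84 with k₀ = 0.9996 gives E = 576505.508 m, N = 3980647.895 m.

E 576500 m, N 3980600 m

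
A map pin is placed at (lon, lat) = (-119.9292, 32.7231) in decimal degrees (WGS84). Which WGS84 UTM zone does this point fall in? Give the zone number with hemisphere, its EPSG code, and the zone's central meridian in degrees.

UTM zone = ⌊(λ + 180)/6⌋ + 1; -119.9292° ∈ [-120°, -114°) → zone 11.
Hemisphere: N (φ ≥ 0).
Central meridian λ₀ = 6×11 − 183 = -117°.
EPSG code: 32611.

Zone 11N (EPSG:32611), central meridian -117°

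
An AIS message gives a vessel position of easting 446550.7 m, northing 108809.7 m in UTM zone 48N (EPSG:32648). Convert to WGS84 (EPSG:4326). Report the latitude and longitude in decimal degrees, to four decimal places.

lat 0.9844°, lon 104.5196°

Zone 48N: λ₀ = 105°, k₀ = 0.9996, false easting 500000 m.
Meridian distance M = (N − FN)/k₀ = 108853.2 m.
Inverse transverse Mercator on WGS84 gives φ = 0.98439969°, λ = 104.51959987°.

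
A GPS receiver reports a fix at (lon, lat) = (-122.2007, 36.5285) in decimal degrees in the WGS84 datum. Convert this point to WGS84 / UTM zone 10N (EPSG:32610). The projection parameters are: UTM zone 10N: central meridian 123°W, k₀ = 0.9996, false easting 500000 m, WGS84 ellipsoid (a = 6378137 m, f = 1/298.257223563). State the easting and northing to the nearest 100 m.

E 571600 m, N 4042900 m

Zone 10 central meridian λ₀ = 6×10 − 183 = -123°; Δλ = +0.7993°.
Transverse Mercator on WGS84 with k₀ = 0.9996 gives E = 571555.964 m, N = 4042866.519 m.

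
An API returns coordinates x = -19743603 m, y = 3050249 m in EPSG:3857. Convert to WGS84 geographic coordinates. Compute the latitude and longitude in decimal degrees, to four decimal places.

R = 6378137 m. λ = x/R = -177.35980338°.
φ = 2·arctan(exp(y/R)) − 90° = 2·arctan(1.61322) − 90° = 26.41240195°.

lat 26.4124°, lon -177.3598°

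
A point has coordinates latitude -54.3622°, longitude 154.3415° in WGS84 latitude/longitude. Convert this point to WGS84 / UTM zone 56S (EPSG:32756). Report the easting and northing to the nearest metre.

Zone 56 central meridian λ₀ = 6×56 − 183 = 153°; Δλ = +1.3415°.
Transverse Mercator on WGS84 with k₀ = 0.9996 gives E = 587167.056 m, N = 3975349.174 m.

E 587167 m, N 3975349 m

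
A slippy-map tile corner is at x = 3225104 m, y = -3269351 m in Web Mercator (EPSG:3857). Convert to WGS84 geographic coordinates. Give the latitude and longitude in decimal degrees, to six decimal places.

lat -28.161504°, lon 28.971602°

R = 6378137 m. λ = x/R = 28.97160216°.
φ = 2·arctan(exp(y/R)) − 90° = 2·arctan(0.59894) − 90° = -28.16150360°.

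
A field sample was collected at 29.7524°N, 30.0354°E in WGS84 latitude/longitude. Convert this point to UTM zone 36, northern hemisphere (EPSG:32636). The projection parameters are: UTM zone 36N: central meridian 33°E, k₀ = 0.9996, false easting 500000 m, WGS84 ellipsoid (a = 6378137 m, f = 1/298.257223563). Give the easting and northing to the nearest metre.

E 213299 m, N 3295033 m

Zone 36 central meridian λ₀ = 6×36 − 183 = 33°; Δλ = -2.9646°.
Transverse Mercator on WGS84 with k₀ = 0.9996 gives E = 213298.677 m, N = 3295032.699 m.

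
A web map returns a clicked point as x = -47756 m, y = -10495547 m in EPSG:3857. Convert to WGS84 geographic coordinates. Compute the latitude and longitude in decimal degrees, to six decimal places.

lat -68.162801°, lon -0.428999°

R = 6378137 m. λ = x/R = -0.42899945°.
φ = 2·arctan(exp(y/R)) − 90° = 2·arctan(0.19291) − 90° = -68.162801498°.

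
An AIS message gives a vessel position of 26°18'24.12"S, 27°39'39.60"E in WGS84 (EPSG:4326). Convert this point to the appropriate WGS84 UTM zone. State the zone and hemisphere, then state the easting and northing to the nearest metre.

Zone 35S: E 565980 m, N 7090182 m

Longitude 27.6610° lies in the 6° band [24°, 30°), giving zone 35; latitude is south of the equator, so 35S.
Zone 35 central meridian λ₀ = 6×35 − 183 = 27°; Δλ = +0.6610°.
Transverse Mercator on WGS84 with k₀ = 0.9996 gives E = 565979.515 m, N = 7090181.680 m.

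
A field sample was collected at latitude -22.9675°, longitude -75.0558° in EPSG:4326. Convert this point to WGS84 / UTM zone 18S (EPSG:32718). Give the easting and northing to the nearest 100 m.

Zone 18 central meridian λ₀ = 6×18 − 183 = -75°; Δλ = -0.0558°.
Transverse Mercator on WGS84 with k₀ = 0.9996 gives E = 494280.162 m, N = 7460076.883 m.

E 494300 m, N 7460100 m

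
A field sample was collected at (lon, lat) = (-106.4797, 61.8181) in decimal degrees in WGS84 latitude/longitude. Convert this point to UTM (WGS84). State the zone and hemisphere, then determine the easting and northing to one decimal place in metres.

Longitude -106.4797° lies in the 6° band [-108°, -102°), giving zone 13; latitude is north of the equator, so 13N.
Zone 13 central meridian λ₀ = 6×13 − 183 = -105°; Δλ = -1.4797°.
Transverse Mercator on WGS84 with k₀ = 0.9996 gives E = 422040.455 m, N = 6854803.986 m.

Zone 13N: E 422040.5 m, N 6854804.0 m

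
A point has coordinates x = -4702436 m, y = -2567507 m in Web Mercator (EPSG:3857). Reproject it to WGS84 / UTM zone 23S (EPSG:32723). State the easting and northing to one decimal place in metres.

Web Mercator inverse (R = 6378137 m) → φ = -22.46550321°, λ = -42.24270131°.
UTM 23S forward: E = 783750.553 m, N = 7513036.502 m.

E 783750.6 m, N 7513036.5 m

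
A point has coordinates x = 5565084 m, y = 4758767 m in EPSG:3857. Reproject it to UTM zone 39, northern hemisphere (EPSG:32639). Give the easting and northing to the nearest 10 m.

Web Mercator inverse (R = 6378137 m) → φ = 39.25849714°, λ = 49.99200015°.
UTM 39N forward: E = 413033.108 m, N = 4345947.062 m.

E 413030 m, N 4345950 m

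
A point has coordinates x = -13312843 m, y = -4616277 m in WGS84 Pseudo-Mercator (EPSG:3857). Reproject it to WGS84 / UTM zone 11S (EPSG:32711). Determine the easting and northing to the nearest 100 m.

E 273300 m, N 5762100 m

Web Mercator inverse (R = 6378137 m) → φ = -38.26039865°, λ = -119.59130342°.
UTM 11S forward: E = 273279.117 m, N = 5762116.568 m.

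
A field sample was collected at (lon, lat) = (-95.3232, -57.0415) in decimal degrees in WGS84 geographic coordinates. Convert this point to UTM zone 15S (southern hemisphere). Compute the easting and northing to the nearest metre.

Zone 15 central meridian λ₀ = 6×15 − 183 = -93°; Δλ = -2.3232°.
Transverse Mercator on WGS84 with k₀ = 0.9996 gives E = 359043.414 m, N = 3675596.143 m.

E 359043 m, N 3675596 m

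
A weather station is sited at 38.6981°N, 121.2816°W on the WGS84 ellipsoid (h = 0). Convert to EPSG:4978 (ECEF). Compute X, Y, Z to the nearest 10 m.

X -2588100 m, Y -4259750 m, Z 3966220 m

WGS84: a = 6378137 m, e² = 0.006694380; N(φ) = a/√(1−e²sin²φ) = 6386498.589 m.
X = (N+h)·cosφ·cosλ = -2588097.296 m; Y = (N+h)·cosφ·sinλ = -4259753.326 m; Z = (N(1−e²)+h)·sinφ = 3966215.759 m.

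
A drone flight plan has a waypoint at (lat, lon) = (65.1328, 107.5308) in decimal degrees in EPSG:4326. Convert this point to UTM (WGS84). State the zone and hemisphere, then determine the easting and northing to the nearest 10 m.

Zone 48N: E 618730 m, N 7225630 m

Longitude 107.5308° lies in the 6° band [102°, 108°), giving zone 48; latitude is north of the equator, so 48N.
Zone 48 central meridian λ₀ = 6×48 − 183 = 105°; Δλ = +2.5308°.
Transverse Mercator on WGS84 with k₀ = 0.9996 gives E = 618726.305 m, N = 7225634.542 m.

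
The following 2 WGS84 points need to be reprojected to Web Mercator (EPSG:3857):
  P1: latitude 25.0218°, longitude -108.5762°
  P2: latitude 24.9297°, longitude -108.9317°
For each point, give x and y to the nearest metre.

P1: x -12086647 m, y 2878423 m; P2: x -12126221 m, y 2867112 m

Web Mercator: x = R·λ, y = R·ln tan(π/4+φ/2), R = 6378137 m.
P1 (25.0218°, -108.5762°) → (-12086647.296, 2878422.501) m.
P2 (24.9297°, -108.9317°) → (-12126221.375, 2867112.320) m.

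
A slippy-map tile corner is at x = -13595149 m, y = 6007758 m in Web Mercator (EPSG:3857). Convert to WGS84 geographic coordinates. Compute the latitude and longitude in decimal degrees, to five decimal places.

R = 6378137 m. λ = x/R = -122.12730137°.
φ = 2·arctan(exp(y/R)) − 90° = 2·arctan(2.56493) − 90° = 47.40089738°.

lat 47.40090°, lon -122.12730°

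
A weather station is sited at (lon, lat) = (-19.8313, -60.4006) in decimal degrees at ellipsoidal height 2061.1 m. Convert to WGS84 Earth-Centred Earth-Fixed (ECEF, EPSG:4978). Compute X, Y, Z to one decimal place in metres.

X 2972025.6 m, Y -1071829.5 m, Z -5524450.5 m

WGS84: a = 6378137 m, e² = 0.006694380; N(φ) = a/√(1−e²sin²φ) = 6394338.896 m.
X = (N+h)·cosφ·cosλ = 2972025.631 m; Y = (N+h)·cosφ·sinλ = -1071829.452 m; Z = (N(1−e²)+h)·sinφ = -5524450.511 m.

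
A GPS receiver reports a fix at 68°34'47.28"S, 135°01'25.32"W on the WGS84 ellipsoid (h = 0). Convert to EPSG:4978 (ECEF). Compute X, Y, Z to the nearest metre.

WGS84: a = 6378137 m, e² = 0.006694380; N(φ) = a/√(1−e²sin²φ) = 6396719.335 m.
X = (N+h)·cosφ·cosλ = -1652565.169 m; Y = (N+h)·cosφ·sinλ = -1651198.591 m; Z = (N(1−e²)+h)·sinφ = -5915015.271 m.

X -1652565 m, Y -1651199 m, Z -5915015 m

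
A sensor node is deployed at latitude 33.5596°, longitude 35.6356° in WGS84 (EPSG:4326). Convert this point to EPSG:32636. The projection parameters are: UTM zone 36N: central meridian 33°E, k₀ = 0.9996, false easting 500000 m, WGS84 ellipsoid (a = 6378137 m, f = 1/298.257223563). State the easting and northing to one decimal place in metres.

E 744674.6 m, N 3716439.3 m

Zone 36 central meridian λ₀ = 6×36 − 183 = 33°; Δλ = +2.6356°.
Transverse Mercator on WGS84 with k₀ = 0.9996 gives E = 744674.609 m, N = 3716439.277 m.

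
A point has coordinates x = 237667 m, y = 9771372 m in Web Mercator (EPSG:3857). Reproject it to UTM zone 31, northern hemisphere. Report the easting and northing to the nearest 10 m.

Web Mercator inverse (R = 6378137 m) → φ = 65.61169913°, λ = 2.13499899°.
UTM 31N forward: E = 460145.562 m, N = 7276904.039 m.

E 460150 m, N 7276900 m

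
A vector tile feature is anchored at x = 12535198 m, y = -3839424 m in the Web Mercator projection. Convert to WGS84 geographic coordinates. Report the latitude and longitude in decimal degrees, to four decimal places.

R = 6378137 m. λ = x/R = 112.60559953°.
φ = 2·arctan(exp(y/R)) − 90° = 2·arctan(0.54773) − 90° = -32.57800340°.

lat -32.5780°, lon 112.6056°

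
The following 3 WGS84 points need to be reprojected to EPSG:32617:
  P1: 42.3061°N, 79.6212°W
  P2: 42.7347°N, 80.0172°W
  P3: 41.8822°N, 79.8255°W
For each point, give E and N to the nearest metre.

UTM zone 17N: λ₀ = -81°, k₀ = 0.9996.
P1 (42.3061°, -79.6212°) → (613641.098, 4684683.521) m.
P2 (42.7347°, -80.0172°) → (580450.509, 4731822.620) m.
P3 (41.8822°, -79.8255°) → (597449.244, 4637364.011) m.

P1: E 613641 m, N 4684684 m; P2: E 580451 m, N 4731823 m; P3: E 597449 m, N 4637364 m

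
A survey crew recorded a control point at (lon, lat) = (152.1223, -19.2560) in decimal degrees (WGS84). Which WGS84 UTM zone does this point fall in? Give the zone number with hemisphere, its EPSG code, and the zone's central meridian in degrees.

Zone 56S (EPSG:32756), central meridian 153°

UTM zone = ⌊(λ + 180)/6⌋ + 1; 152.1223° ∈ [150°, 156°) → zone 56.
Hemisphere: S (φ < 0).
Central meridian λ₀ = 6×56 − 183 = 153°.
EPSG code: 32756.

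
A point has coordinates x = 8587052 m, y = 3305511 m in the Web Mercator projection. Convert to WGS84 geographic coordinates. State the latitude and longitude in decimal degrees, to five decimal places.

lat 28.44750°, lon 77.13880°

R = 6378137 m. λ = x/R = 77.13880057°.
φ = 2·arctan(exp(y/R)) − 90° = 2·arctan(1.67910) − 90° = 28.44749720°.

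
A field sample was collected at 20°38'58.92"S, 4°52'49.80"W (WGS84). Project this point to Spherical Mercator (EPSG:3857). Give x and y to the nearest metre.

Web Mercator is spherical with R = a = 6378137 m.
x = R·λ = 6378137 × -0.085180794 = -543294.775 m.
y = R·ln tan(π/4 + φ/2) = 6378137 × -0.368470877 = -2350157.734 m.

x -543295 m, y -2350158 m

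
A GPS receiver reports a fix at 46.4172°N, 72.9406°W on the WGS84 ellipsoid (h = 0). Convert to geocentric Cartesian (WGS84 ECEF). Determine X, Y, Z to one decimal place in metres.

X 1292218.3 m, Y -4211036.3 m, Z 4597339.9 m

WGS84: a = 6378137 m, e² = 0.006694380; N(φ) = a/√(1−e²sin²φ) = 6389368.862 m.
X = (N+h)·cosφ·cosλ = 1292218.258 m; Y = (N+h)·cosφ·sinλ = -4211036.266 m; Z = (N(1−e²)+h)·sinφ = 4597339.912 m.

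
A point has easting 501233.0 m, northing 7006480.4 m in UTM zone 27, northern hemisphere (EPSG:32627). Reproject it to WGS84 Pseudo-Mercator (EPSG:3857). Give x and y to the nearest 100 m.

Unproject from UTM 27N (λ₀ = -21°) → φ = 63.18749973°, λ = -20.97550043°.
Web Mercator (R = 6378137 m): x = -2334982.027 m, y = 9146374.620 m.

x -2335000 m, y 9146400 m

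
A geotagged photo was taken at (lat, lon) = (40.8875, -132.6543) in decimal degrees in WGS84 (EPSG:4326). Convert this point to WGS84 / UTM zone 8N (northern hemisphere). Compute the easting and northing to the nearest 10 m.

Zone 8 central meridian λ₀ = 6×8 − 183 = -135°; Δλ = +2.3457°.
Transverse Mercator on WGS84 with k₀ = 0.9996 gives E = 697620.018 m, N = 4528917.372 m.

E 697620 m, N 4528920 m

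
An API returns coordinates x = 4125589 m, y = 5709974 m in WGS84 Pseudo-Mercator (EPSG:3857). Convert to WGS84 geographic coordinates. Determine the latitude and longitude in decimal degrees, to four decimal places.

lat 45.5591°, lon 37.0608°

R = 6378137 m. λ = x/R = 37.06079655°.
φ = 2·arctan(exp(y/R)) − 90° = 2·arctan(2.44793) − 90° = 45.55909989°.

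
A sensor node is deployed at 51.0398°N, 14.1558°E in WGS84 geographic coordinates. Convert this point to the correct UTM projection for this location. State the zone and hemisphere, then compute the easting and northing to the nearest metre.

Longitude 14.1558° lies in the 6° band [12°, 18°), giving zone 33; latitude is north of the equator, so 33N.
Zone 33 central meridian λ₀ = 6×33 − 183 = 15°; Δλ = -0.8442°.
Transverse Mercator on WGS84 with k₀ = 0.9996 gives E = 440813.964 m, N = 5654589.871 m.

Zone 33N: E 440814 m, N 5654590 m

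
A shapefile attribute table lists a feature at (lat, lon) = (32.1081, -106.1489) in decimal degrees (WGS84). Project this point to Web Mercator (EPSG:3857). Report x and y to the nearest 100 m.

x -11816400 m, y 3777500 m

Web Mercator is spherical with R = a = 6378137 m.
x = R·λ = 6378137 × -1.852647802 = -11816441.496 m.
y = R·ln tan(π/4 + φ/2) = 6378137 × 0.592258964 = 3777508.811 m.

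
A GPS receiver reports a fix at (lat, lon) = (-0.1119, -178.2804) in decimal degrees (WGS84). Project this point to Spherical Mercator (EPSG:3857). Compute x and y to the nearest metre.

Web Mercator is spherical with R = a = 6378137 m.
x = R·λ = 6378137 × -3.111579972 = -19846083.346 m.
y = R·ln tan(π/4 + φ/2) = 6378137 × -0.001953025 = -12456.659 m.

x -19846083 m, y -12457 m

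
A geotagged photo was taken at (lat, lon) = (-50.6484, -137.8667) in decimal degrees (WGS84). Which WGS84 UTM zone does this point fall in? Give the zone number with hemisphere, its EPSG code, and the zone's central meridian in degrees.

Zone 8S (EPSG:32708), central meridian -135°

UTM zone = ⌊(λ + 180)/6⌋ + 1; -137.8667° ∈ [-138°, -132°) → zone 8.
Hemisphere: S (φ < 0).
Central meridian λ₀ = 6×8 − 183 = -135°.
EPSG code: 32708.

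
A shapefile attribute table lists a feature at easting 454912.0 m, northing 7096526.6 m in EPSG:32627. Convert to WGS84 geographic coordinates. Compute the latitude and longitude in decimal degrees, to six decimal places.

lat 63.992700°, lon -21.921600°

Zone 27N: λ₀ = -21°, k₀ = 0.9996, false easting 500000 m.
Meridian distance M = (N − FN)/k₀ = 7099366.3 m.
Inverse transverse Mercator on WGS84 gives φ = 63.99269988°, λ = -21.92159961°.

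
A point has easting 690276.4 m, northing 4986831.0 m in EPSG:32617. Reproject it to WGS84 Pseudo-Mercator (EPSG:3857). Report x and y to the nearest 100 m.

Unproject from UTM 17N (λ₀ = -81°) → φ = 45.00940006°, λ = -78.58539944°.
Web Mercator (R = 6378137 m): x = -8748086.649 m, y = 5623001.454 m.

x -8748100 m, y 5623000 m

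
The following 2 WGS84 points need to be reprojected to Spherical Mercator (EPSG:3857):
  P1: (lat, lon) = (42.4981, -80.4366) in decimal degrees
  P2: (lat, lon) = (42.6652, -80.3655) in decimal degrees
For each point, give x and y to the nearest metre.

P1: x -8954161 m, y 5235887 m; P2: x -8946247 m, y 5261150 m

Web Mercator: x = R·λ, y = R·ln tan(π/4+φ/2), R = 6378137 m.
P1 (42.4981°, -80.4366°) → (-8954161.353, 5235886.912) m.
P2 (42.6652°, -80.3655°) → (-8946246.537, 5261149.924) m.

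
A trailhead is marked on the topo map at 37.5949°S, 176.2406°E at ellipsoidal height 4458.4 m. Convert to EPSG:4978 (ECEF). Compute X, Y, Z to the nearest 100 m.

WGS84: a = 6378137 m, e² = 0.006694380; N(φ) = a/√(1−e²sin²φ) = 6386097.725 m.
X = (N+h)·cosφ·cosλ = -5052622.703 m; Y = (N+h)·cosφ·sinλ = 331998.896 m; Z = (N(1−e²)+h)·sinφ = -3872634.938 m.

X -5052600 m, Y 332000 m, Z -3872600 m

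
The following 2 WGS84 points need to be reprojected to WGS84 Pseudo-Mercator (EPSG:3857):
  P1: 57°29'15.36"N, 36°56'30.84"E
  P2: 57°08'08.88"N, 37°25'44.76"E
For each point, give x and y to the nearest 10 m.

Web Mercator: x = R·λ, y = R·ln tan(π/4+φ/2), R = 6378137 m.
P1 (57.4876°, 36.9419°) → (4112353.497, 7860439.875) m.
P2 (57.1358°, 37.4291°) → (4166588.353, 7787925.815) m.

P1: x 4112350 m, y 7860440 m; P2: x 4166590 m, y 7787930 m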